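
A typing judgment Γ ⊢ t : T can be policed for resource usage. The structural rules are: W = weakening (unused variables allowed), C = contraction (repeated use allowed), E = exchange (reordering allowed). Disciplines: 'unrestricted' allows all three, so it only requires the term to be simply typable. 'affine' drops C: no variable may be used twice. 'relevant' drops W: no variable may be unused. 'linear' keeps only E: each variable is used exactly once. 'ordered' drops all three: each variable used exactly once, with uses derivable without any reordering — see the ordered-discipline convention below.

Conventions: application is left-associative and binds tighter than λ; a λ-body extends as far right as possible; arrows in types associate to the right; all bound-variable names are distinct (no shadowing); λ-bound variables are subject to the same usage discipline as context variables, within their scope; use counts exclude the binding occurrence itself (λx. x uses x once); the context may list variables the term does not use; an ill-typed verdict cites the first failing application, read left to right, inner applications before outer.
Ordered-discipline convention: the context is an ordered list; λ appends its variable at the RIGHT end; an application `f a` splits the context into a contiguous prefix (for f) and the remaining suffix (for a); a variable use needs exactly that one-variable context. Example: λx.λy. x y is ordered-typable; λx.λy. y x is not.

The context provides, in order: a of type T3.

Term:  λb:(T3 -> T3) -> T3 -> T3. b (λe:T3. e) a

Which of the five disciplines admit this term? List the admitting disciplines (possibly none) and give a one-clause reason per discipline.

admitted by: linear, affine, relevant, unrestricted
variable uses: a ×1, b (bound) ×1, e (bound) ×1
uses in reading order: b, e, a
typing: well-typed at ((T3 -> T3) -> T3 -> T3) -> T3
ordered: ✗, use order b, e, a needs exchange
linear: ✓, single use per variable (a, b, e)
affine: ✓, a, b, e: no repeats, contraction unneeded
relevant: ✓, none of a, b, e goes unused
unrestricted: ✓, simply typable at ((T3 -> T3) -> T3 -> T3) -> T3; W, C, E all held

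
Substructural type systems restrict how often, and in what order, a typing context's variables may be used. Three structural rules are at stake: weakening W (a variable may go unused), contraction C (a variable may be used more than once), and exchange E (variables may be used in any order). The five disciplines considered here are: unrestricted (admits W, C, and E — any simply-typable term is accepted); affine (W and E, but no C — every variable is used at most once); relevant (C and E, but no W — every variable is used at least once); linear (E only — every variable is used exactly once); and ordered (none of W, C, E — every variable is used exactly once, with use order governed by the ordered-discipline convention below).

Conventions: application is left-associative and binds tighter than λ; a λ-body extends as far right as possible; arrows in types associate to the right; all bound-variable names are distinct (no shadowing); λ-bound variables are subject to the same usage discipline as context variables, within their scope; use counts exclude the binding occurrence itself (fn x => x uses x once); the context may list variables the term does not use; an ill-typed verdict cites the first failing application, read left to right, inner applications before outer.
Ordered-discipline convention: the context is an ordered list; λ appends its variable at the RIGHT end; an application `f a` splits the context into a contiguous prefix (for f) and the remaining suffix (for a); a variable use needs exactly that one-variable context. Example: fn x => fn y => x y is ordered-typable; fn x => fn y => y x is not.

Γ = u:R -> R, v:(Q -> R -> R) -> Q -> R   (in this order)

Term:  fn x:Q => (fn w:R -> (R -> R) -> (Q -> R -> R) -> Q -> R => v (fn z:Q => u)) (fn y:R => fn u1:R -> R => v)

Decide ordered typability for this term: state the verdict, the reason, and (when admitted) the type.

no — needs contraction — v ×2; needs weakening: x, w, z, y, u1 unused
use counts: u=1, v=2, x (bound)=0, w (bound)=0, z (bound)=0, y (bound)=0, u1 (bound)=0
left-to-right use order: v, u, v
typing: well-typed — term : Q -> Q -> R
summary: ordered ✗, linear ✗, affine ✗, relevant ✗, unrestricted ✓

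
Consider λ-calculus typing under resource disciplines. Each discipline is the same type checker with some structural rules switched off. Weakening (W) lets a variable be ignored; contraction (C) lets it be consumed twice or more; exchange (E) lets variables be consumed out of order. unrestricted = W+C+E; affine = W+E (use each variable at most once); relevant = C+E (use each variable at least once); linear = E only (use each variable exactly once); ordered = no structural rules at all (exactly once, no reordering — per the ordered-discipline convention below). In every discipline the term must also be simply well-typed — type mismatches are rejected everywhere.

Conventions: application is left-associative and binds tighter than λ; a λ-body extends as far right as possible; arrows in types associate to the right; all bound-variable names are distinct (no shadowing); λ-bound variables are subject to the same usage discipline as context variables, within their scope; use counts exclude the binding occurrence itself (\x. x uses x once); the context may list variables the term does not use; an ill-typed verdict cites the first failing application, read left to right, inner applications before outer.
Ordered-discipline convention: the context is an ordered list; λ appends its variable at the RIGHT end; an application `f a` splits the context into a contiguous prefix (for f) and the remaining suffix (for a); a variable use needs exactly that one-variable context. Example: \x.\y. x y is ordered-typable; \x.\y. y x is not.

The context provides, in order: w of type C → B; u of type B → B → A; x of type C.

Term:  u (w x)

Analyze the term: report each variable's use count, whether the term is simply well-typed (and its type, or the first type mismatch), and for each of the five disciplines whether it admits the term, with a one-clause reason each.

use counts: w: 1×; u: 1×; x: 1×
left-to-right use order: u, w, x
typing: well-typed at B → A
ordered: ✗ — no contiguous prefix/suffix split fits u, w, x
linear: ✓ — single use per variable (w, u, x)
affine: ✓ — no duplicate uses among w, u, x
relevant: ✓ — w, u, x: all used, weakening unneeded
unrestricted: ✓ — simply typable at B → A; W, C, E all held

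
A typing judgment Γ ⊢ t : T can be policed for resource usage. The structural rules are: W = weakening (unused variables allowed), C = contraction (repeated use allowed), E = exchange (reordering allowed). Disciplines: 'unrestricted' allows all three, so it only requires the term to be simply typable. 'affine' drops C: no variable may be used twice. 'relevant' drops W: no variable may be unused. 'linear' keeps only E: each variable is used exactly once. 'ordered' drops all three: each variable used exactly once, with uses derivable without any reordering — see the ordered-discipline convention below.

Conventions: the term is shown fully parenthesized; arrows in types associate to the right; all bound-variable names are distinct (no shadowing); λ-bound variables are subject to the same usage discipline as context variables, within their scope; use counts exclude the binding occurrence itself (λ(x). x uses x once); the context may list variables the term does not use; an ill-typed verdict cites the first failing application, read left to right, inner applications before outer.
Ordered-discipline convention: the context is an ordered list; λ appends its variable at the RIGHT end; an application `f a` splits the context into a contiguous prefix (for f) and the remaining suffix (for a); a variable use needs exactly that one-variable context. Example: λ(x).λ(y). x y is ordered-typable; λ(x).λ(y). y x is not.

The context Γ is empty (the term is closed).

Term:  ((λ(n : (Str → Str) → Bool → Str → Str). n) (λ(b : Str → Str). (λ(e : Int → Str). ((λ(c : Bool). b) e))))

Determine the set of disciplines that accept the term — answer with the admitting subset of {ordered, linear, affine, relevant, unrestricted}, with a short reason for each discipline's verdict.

admitted in: none
use counts: n [bound]: 1, b [bound]: 1, e [bound]: 1, c [bound]: 0
uses in reading order: n, b, e
typing: ill-typed: an argument Int → Str mismatches the expected Bool
ordered: ✗, fails simple typing
linear: ✗, a type mismatch blocks all five
affine: ✗, the type mismatch rejects it
relevant: ✗, not simply typable
unrestricted: ✗, fails simple typing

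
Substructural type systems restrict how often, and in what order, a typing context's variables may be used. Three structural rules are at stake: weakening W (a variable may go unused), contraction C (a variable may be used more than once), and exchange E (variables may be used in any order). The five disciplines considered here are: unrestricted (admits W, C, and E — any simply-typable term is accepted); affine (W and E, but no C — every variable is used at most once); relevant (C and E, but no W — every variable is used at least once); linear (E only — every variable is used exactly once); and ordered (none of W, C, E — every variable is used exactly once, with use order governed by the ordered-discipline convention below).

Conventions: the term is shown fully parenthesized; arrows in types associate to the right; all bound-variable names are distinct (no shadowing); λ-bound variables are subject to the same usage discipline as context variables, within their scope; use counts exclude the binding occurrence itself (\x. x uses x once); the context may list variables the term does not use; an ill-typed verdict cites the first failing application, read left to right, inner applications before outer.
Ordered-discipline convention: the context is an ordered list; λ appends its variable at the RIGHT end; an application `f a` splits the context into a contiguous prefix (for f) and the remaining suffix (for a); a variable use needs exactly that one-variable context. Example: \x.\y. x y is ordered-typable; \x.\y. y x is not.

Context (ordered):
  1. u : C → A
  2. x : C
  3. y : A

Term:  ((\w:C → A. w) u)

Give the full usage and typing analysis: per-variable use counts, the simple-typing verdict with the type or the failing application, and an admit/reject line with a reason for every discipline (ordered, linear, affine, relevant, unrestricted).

usage: u ×1, x ×0, y ×0, w (bound) ×1
order of uses: w, u
typing: well-typed — term : C → A
ordered: ✗, needs weakening: x, y unused
linear: ✗, needs weakening: x, y unused
affine: ✓, none of u, x, y, w used more than once
relevant: ✗, needs weakening: x, y unused
unrestricted: ✓, well-typed at C → A; no restrictions here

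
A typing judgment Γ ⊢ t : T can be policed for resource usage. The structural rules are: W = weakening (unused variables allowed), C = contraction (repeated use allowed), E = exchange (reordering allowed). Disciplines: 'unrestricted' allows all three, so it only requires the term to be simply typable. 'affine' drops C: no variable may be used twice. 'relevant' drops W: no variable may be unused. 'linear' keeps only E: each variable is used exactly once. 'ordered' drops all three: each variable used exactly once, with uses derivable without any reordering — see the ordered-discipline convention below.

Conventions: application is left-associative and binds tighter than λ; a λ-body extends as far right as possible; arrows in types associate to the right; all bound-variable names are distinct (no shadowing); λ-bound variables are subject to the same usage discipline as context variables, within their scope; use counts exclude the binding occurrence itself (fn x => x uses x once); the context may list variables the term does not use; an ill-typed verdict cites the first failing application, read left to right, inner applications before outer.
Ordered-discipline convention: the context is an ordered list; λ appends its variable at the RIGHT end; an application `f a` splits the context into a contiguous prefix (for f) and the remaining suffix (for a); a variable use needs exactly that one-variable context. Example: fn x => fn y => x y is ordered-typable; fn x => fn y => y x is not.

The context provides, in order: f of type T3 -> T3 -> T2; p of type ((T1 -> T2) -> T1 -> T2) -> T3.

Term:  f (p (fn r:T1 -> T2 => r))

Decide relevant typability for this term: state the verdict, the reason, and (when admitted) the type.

yes — f, p, r: all used, weakening unneeded; term : T3 -> T2
usage: f: 1, p: 1, r (λ-bound): 1
left-to-right use order: f, p, r
typing: the term checks, with type T3 -> T2
all disciplines: ordered ✓, linear ✓, affine ✓, relevant ✓, unrestricted ✓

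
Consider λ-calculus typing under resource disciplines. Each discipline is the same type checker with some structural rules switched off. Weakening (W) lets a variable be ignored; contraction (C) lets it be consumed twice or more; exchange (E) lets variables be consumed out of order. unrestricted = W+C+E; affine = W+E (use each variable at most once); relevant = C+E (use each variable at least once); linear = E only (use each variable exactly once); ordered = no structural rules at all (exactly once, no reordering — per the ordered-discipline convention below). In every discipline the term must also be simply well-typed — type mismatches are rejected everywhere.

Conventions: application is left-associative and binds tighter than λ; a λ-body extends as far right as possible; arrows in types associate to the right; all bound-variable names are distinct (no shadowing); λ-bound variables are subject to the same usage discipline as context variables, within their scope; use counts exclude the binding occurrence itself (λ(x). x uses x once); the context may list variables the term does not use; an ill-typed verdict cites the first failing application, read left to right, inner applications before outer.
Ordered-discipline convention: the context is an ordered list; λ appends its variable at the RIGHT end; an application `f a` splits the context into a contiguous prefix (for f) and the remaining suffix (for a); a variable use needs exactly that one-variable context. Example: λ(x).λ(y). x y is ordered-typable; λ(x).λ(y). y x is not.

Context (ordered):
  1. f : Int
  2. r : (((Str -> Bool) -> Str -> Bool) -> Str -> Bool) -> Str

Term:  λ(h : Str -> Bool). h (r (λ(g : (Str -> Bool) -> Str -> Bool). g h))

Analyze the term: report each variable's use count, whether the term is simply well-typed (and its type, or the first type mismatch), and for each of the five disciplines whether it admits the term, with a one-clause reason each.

counts: f: 0×; r: 1×; h (bound): 2×; g (bound): 1×
order of uses: h, r, g, h
typing: well-typed at (Str -> Bool) -> Bool
ordered: ✗, repeated use of h ×2; unused: f — weakening required
linear: ✗, repeated use of h ×2; unused: f — weakening required
affine: ✗, repeated use of h ×2
relevant: ✗, unused: f — weakening required
unrestricted: ✓, type-checks ((Str -> Bool) -> Bool) and nothing is barred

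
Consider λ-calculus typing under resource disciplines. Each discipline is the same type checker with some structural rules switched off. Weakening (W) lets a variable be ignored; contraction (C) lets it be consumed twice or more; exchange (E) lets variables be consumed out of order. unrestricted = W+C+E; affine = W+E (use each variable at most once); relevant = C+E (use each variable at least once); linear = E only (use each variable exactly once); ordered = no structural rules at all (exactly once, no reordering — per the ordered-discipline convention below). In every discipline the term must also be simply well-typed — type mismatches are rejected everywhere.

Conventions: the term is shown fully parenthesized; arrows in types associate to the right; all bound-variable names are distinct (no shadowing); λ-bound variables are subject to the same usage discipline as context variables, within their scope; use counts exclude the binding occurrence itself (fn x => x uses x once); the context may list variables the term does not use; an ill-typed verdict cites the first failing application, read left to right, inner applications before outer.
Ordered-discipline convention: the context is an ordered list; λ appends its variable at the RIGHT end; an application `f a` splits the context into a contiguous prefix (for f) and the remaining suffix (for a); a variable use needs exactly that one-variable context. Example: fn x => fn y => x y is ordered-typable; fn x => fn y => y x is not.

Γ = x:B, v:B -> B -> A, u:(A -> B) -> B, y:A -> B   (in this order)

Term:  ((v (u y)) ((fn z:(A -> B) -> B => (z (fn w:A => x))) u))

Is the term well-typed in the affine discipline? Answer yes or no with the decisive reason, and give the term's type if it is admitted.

no — u ×2 used more than once (contraction)
variable uses: x: 1×, v: 1×, u: 2×, y: 1×, z (bound): 1×, w (bound): 0×
left-to-right use order: v, u, y, z, x, u
typing: the term checks, with type A
per-discipline verdicts: ordered ✗ · linear ✗ · affine ✗ · relevant ✗ · unrestricted ✓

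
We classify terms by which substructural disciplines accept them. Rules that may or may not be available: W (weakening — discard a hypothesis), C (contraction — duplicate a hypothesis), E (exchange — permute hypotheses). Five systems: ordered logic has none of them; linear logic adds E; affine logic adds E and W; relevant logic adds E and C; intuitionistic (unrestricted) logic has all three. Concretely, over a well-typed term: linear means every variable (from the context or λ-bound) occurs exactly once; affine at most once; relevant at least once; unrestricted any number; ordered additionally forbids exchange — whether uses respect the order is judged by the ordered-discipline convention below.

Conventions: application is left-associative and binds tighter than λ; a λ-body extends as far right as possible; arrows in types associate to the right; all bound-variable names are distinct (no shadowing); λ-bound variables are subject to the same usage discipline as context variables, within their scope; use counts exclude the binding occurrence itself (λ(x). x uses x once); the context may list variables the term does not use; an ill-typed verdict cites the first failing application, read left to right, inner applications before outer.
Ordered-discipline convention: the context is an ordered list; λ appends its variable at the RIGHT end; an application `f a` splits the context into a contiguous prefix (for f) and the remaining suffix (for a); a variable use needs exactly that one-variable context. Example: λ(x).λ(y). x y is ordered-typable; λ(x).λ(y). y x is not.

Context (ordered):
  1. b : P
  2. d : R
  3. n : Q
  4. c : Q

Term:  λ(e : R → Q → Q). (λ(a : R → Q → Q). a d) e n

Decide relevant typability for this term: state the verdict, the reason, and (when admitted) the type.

no — b, c left unused
variable uses: b: 0×, d: 1×, n: 1×, c: 0×, e [bound]: 1×, a [bound]: 1×
order of uses: a, d, e, n
typing: well-typed — term : (R → Q → Q) → Q
summary: ordered ✗ | linear ✗ | affine ✓ | relevant ✗ | unrestricted ✓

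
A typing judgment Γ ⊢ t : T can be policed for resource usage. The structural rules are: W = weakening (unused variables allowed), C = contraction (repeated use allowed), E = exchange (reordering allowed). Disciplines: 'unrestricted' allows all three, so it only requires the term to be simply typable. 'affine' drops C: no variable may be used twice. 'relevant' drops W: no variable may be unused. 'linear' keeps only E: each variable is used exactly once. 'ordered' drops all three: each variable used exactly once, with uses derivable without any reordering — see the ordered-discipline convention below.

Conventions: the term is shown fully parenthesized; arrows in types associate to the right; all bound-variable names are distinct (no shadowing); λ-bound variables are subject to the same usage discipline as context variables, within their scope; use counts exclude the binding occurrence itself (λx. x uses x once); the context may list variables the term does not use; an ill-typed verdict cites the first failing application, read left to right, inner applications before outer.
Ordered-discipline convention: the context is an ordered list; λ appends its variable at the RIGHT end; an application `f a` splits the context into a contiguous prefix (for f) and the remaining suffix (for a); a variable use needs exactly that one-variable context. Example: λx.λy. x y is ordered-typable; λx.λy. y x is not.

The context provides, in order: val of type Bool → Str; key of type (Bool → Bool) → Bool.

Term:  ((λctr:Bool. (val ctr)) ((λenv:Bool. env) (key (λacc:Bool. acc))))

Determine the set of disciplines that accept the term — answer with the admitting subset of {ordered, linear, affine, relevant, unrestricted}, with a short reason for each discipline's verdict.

admitted in: ordered, linear, affine, relevant, unrestricted
variable uses: val ×1; key ×1; ctr (λ-bound) ×1; env (λ-bound) ×1; acc (λ-bound) ×1
uses in reading order: val, ctr, env, key, acc
typing: ✓ — Str
ordered ✓ (one use each (val, key, ctr, env, acc); ordered split holds)
linear ✓ (each of val, key, ctr, env, acc used exactly once)
affine ✓ (none of val, key, ctr, env, acc used more than once)
relevant ✓ (val, key, ctr, env, acc: all used, weakening unneeded)
unrestricted ✓ (well-typed at Str; no restrictions here)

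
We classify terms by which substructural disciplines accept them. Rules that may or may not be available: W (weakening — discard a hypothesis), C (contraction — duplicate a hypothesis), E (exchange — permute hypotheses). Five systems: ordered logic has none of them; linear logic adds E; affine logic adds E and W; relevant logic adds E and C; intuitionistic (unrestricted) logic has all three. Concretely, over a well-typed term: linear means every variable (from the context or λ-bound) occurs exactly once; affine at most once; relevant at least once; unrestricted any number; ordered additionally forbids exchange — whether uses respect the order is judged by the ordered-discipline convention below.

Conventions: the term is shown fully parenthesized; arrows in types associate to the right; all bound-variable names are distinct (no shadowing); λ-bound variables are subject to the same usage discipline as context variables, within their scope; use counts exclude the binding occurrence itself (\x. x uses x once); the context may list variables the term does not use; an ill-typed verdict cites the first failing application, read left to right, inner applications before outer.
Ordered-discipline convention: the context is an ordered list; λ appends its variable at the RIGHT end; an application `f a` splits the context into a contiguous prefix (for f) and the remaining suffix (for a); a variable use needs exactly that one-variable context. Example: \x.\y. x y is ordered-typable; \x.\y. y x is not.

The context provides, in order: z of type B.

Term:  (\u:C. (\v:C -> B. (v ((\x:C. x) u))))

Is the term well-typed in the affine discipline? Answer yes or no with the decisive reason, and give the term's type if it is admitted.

yes — z, u, v, x: no repeats, contraction unneeded; term : C -> (C -> B) -> B
usage: z: 0, u (λ-bound): 1, v (λ-bound): 1, x (λ-bound): 1
order of uses: v, x, u
typing: the term checks, with type C -> (C -> B) -> B
across the five disciplines: ordered ✗, linear ✗, affine ✓, relevant ✗, unrestricted ✓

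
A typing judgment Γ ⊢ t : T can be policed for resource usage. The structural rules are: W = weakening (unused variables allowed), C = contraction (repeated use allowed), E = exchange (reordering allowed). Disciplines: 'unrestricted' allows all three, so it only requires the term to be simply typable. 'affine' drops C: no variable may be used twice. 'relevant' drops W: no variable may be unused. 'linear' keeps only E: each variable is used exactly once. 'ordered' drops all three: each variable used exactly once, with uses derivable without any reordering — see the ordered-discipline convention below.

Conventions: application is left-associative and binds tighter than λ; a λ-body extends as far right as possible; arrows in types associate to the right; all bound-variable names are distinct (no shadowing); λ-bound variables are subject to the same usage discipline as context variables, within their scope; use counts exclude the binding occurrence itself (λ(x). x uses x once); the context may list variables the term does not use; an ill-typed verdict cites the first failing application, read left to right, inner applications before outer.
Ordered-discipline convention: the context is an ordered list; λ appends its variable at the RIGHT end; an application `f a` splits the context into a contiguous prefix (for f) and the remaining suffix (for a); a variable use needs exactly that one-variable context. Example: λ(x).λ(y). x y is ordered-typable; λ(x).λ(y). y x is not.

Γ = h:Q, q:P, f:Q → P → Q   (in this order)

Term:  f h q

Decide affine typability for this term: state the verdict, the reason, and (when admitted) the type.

yes — no duplicate uses among h, q, f; term : Q
counts: h=1, q=1, f=1
uses in reading order: f, h, q
typing: well-typed — term : Q
summary: ordered ✗ | linear ✓ | affine ✓ | relevant ✓ | unrestricted ✓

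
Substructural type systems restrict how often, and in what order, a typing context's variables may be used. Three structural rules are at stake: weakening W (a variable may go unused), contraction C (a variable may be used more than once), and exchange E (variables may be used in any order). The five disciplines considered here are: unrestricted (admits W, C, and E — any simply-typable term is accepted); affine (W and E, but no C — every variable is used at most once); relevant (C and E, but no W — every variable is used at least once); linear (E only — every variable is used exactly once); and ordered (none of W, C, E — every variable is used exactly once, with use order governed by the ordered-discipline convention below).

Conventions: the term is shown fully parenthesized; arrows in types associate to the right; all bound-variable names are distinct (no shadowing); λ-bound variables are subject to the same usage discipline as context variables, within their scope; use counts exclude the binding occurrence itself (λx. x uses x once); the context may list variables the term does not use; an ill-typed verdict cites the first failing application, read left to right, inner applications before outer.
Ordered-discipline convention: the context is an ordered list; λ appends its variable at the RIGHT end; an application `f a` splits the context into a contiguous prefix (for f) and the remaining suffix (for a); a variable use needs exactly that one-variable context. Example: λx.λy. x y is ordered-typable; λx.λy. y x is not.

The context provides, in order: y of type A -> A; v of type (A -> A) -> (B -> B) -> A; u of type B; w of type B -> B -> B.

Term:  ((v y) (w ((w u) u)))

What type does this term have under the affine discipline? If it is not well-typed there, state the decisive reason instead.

not well-typed under affine — u ×2, w ×2 used more than once (contraction)
counts: y ×1; v ×1; u ×2; w ×2
left-to-right use order: v, y, w, w, u, u
typing: ✓ — A
per-discipline verdicts: ordered ✗, linear ✗, affine ✗, relevant ✓, unrestricted ✓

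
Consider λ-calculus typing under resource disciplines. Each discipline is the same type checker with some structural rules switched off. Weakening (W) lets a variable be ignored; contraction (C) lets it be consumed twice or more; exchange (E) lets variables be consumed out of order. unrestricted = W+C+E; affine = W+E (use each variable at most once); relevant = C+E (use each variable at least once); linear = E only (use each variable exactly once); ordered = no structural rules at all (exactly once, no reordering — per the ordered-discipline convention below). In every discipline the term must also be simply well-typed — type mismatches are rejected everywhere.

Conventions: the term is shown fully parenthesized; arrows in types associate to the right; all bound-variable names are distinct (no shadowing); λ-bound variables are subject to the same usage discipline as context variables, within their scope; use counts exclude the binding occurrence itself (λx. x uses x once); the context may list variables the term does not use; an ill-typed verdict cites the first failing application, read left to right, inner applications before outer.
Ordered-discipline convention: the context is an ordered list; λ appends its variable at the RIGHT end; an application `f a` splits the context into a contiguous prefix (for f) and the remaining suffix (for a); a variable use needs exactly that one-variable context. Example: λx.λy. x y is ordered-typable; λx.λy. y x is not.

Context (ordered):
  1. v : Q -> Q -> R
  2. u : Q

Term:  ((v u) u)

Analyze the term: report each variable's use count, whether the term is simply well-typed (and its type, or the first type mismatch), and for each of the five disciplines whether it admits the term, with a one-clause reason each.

usage: v: 1×; u: 2×
uses in reading order: v, u, u
typing: ✓ — R
ordered: ✗ — needs contraction — u ×2
linear: ✗ — needs contraction — u ×2
affine: ✗ — needs contraction — u ×2
relevant: ✓ — every one of v, u appears
unrestricted: ✓ — well-typed at R; no restrictions here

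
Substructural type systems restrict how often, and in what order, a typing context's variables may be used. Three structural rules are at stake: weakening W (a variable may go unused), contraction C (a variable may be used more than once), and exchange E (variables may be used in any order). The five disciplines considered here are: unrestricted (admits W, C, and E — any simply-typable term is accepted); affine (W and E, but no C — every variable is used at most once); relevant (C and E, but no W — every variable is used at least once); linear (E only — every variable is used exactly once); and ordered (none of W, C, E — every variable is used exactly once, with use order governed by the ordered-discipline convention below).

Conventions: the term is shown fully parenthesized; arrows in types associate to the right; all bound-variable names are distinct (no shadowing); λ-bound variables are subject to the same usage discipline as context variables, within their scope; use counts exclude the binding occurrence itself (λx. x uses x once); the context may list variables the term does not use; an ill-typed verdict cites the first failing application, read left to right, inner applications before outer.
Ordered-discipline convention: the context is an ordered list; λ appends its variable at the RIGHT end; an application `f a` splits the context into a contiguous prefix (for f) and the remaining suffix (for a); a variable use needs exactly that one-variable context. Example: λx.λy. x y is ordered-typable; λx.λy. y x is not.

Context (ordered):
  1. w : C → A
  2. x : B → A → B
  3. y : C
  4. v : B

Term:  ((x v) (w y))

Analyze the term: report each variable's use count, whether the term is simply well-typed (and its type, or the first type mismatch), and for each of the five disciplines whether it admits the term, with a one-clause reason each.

variable uses: w ×1, x ×1, y ×1, v ×1
uses in reading order: x, v, w, y
typing: well-typed — term : B
ordered ✗ (use order x, v, w, y needs exchange)
linear ✓ (exactly-once usage across w, x, y, v)
affine ✓ (none of w, x, y, v used more than once)
relevant ✓ (none of w, x, y, v goes unused)
unrestricted ✓ (type-checks (B) and nothing is barred)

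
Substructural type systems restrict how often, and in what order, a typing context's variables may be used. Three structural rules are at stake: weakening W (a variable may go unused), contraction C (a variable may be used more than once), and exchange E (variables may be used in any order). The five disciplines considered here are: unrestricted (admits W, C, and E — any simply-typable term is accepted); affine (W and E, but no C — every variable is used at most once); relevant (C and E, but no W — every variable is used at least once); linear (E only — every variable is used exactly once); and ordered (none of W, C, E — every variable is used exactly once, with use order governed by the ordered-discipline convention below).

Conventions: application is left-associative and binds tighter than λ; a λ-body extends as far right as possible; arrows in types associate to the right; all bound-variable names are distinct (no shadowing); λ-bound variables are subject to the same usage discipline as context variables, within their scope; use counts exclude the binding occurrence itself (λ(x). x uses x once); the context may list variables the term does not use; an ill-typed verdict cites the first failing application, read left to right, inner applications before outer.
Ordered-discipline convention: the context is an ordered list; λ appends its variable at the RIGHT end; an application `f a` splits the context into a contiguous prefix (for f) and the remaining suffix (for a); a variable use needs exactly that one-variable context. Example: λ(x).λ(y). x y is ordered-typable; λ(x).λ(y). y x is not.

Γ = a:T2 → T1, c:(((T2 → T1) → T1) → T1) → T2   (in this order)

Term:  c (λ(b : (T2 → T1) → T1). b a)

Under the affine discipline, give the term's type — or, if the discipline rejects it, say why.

term : T2
variable uses: a: 1; c: 1; b (λ-bound): 1
uses in reading order: c, b, a
typing: the term checks, with type T2
summary: ordered ✗; linear ✓; affine ✓; relevant ✓; unrestricted ✓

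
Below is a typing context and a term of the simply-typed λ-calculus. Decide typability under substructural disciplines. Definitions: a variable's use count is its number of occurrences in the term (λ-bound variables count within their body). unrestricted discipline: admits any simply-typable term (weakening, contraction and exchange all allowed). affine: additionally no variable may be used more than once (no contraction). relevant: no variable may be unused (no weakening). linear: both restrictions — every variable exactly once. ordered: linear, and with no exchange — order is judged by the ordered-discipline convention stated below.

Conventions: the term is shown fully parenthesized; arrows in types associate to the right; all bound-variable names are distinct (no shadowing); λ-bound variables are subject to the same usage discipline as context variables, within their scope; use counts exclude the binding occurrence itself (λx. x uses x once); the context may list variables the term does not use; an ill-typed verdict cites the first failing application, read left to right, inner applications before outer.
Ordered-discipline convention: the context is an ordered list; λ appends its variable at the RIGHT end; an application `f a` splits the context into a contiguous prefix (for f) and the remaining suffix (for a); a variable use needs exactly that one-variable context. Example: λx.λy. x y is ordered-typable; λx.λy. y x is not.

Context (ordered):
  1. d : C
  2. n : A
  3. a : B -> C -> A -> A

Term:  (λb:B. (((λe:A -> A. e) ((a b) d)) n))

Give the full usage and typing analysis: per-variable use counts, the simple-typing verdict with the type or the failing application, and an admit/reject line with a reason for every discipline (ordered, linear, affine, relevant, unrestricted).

variable uses: d: 1×; n: 1×; a: 1×; b (λ-bound): 1×; e (λ-bound): 1×
left-to-right use order: e, a, b, d, n
typing: well-typed at B -> A
ordered: ✗ — no contiguous prefix/suffix split fits e, a, b, d, n
linear: ✓ — d, n, a, b, e: one use apiece
affine: ✓ — at most one use each (d, n, a, b, e)
relevant: ✓ — none of d, n, a, b, e goes unused
unrestricted: ✓ — type-checks (B -> A) and nothing is barred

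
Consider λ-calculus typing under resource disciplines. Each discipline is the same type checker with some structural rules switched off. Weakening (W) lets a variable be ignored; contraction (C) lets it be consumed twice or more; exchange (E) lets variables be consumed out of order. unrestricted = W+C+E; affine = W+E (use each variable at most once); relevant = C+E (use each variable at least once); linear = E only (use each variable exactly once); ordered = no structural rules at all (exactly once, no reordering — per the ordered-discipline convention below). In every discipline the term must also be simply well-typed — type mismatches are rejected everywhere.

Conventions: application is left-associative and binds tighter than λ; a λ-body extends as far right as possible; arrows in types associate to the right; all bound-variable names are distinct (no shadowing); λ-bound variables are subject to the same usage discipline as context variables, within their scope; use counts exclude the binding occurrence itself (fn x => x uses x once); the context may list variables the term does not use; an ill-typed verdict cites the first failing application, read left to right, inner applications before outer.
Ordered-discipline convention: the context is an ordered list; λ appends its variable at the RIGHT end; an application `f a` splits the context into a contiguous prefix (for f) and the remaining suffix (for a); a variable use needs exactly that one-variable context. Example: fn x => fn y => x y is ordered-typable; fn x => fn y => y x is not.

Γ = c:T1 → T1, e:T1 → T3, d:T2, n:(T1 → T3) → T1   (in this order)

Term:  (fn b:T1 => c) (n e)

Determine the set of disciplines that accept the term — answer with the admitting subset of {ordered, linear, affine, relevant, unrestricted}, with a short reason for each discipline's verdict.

admitted by: affine, unrestricted
variable uses: c: 1; e: 1; d: 0; n: 1; b (λ-bound): 0
left-to-right use order: c, n, e
typing: well-typed at T1 → T1
ordered ✗ (d, b never used (weakening))
linear ✗ (d, b never used (weakening))
affine ✓ (none of c, e, d, n, b used more than once)
relevant ✗ (d, b never used (weakening))
unrestricted ✓ (type-checks (T1 → T1) and nothing is barred)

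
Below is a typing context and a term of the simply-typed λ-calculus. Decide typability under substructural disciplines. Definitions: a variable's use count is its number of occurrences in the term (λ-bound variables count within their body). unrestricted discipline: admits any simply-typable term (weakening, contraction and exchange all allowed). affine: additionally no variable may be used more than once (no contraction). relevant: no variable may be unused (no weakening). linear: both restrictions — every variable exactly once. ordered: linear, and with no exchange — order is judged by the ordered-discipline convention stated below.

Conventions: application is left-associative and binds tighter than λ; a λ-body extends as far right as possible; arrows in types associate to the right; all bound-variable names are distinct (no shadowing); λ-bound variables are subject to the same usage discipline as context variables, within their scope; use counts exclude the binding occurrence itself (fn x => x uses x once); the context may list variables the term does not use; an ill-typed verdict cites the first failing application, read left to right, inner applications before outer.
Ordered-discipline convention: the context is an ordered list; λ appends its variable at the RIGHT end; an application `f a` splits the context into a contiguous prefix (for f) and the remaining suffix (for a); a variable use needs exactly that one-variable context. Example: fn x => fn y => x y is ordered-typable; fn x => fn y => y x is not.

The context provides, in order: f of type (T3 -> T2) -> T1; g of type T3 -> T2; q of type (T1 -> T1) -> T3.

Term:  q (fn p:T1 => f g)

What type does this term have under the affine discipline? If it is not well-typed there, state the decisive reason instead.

term : T3
variable uses: f: 1, g: 1, q: 1, p (λ-bound): 0
use order (left to right): q, f, g
typing: well-typed — term : T3
all disciplines: ordered ✗ | linear ✗ | affine ✓ | relevant ✗ | unrestricted ✓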